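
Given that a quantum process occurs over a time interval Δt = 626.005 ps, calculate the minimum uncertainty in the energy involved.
525.724 neV

Using the energy-time uncertainty principle:
ΔEΔt ≥ ℏ/2

The minimum uncertainty in energy is:
ΔE_min = ℏ/(2Δt)
ΔE_min = (1.055e-34 J·s) / (2 × 6.260e-10 s)
ΔE_min = 8.423e-26 J = 525.724 neV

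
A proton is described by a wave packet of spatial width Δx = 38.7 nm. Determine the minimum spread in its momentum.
1.362 × 10^-27 kg·m/s

For a wave packet, the spatial width Δx and momentum spread Δp are related by the uncertainty principle:
ΔxΔp ≥ ℏ/2

The minimum momentum spread is:
Δp_min = ℏ/(2Δx)
Δp_min = (1.055e-34 J·s) / (2 × 3.870e-08 m)
Δp_min = 1.362e-27 kg·m/s

A wave packet cannot have both a well-defined position and well-defined momentum.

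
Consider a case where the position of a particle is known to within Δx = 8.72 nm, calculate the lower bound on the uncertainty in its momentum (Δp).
6.047 × 10^-27 kg·m/s

Using the Heisenberg uncertainty principle:
ΔxΔp ≥ ℏ/2

The minimum uncertainty in momentum is:
Δp_min = ℏ/(2Δx)
Δp_min = (1.055e-34 J·s) / (2 × 8.720e-09 m)
Δp_min = 6.047e-27 kg·m/s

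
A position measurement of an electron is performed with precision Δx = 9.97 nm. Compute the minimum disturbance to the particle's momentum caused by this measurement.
5.289 × 10^-27 kg·m/s

The uncertainty principle implies that measuring position disturbs momentum:
ΔxΔp ≥ ℏ/2

When we measure position with precision Δx, we necessarily introduce a momentum uncertainty:
Δp ≥ ℏ/(2Δx)
Δp_min = (1.055e-34 J·s) / (2 × 9.970e-09 m)
Δp_min = 5.289e-27 kg·m/s

The more precisely we measure position, the greater the momentum disturbance.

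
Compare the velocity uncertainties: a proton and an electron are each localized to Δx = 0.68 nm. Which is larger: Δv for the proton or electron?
The electron has the larger minimum velocity uncertainty, by a ratio of 1836.2.

For both particles, Δp_min = ℏ/(2Δx) = 7.754e-26 kg·m/s (same for both).

The velocity uncertainty is Δv = Δp/m:
- proton: Δv = 7.754e-26 / 1.673e-27 = 4.636e+01 m/s = 46.360 m/s
- electron: Δv = 7.754e-26 / 9.109e-31 = 8.512e+04 m/s = 85.123 km/s

Ratio: 8.512e+04 / 4.636e+01 = 1836.2

The lighter particle has larger velocity uncertainty because Δv ∝ 1/m.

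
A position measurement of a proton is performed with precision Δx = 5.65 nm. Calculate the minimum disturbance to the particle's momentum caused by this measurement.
9.332 × 10^-27 kg·m/s

The uncertainty principle implies that measuring position disturbs momentum:
ΔxΔp ≥ ℏ/2

When we measure position with precision Δx, we necessarily introduce a momentum uncertainty:
Δp ≥ ℏ/(2Δx)
Δp_min = (1.055e-34 J·s) / (2 × 5.650e-09 m)
Δp_min = 9.332e-27 kg·m/s

The more precisely we measure position, the greater the momentum disturbance.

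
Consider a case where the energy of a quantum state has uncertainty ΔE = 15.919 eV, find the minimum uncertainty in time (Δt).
20.674 as

Using the energy-time uncertainty principle:
ΔEΔt ≥ ℏ/2

The minimum uncertainty in time is:
Δt_min = ℏ/(2ΔE)
Δt_min = (1.055e-34 J·s) / (2 × 2.551e-18 J)
Δt_min = 2.067e-17 s = 20.674 as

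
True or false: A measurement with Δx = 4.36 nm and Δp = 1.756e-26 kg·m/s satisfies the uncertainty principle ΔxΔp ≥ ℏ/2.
Yes, it satisfies the uncertainty principle.

Calculate the product ΔxΔp:
ΔxΔp = (4.360e-09 m) × (1.756e-26 kg·m/s)
ΔxΔp = 7.656e-35 J·s

Compare to the minimum allowed value ℏ/2:
ℏ/2 = 5.273e-35 J·s

Since ΔxΔp = 7.656e-35 J·s ≥ 5.273e-35 J·s = ℏ/2,
the measurement satisfies the uncertainty principle.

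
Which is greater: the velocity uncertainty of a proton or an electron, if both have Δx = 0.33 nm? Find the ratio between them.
The electron has the larger minimum velocity uncertainty, by a ratio of 1836.2.

For both particles, Δp_min = ℏ/(2Δx) = 1.598e-25 kg·m/s (same for both).

The velocity uncertainty is Δv = Δp/m:
- proton: Δv = 1.598e-25 / 1.673e-27 = 9.553e+01 m/s = 95.529 m/s
- electron: Δv = 1.598e-25 / 9.109e-31 = 1.754e+05 m/s = 175.406 km/s

Ratio: 1.754e+05 / 9.553e+01 = 1836.2

The lighter particle has larger velocity uncertainty because Δv ∝ 1/m.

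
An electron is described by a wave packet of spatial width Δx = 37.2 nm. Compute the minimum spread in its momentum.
1.417 × 10^-27 kg·m/s

For a wave packet, the spatial width Δx and momentum spread Δp are related by the uncertainty principle:
ΔxΔp ≥ ℏ/2

The minimum momentum spread is:
Δp_min = ℏ/(2Δx)
Δp_min = (1.055e-34 J·s) / (2 × 3.720e-08 m)
Δp_min = 1.417e-27 kg·m/s

A wave packet cannot have both a well-defined position and well-defined momentum.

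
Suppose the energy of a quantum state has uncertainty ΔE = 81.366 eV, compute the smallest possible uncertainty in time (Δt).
4.045 as

Using the energy-time uncertainty principle:
ΔEΔt ≥ ℏ/2

The minimum uncertainty in time is:
Δt_min = ℏ/(2ΔE)
Δt_min = (1.055e-34 J·s) / (2 × 1.304e-17 J)
Δt_min = 4.045e-18 s = 4.045 as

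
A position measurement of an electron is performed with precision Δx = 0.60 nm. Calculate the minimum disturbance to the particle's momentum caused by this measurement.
8.788 × 10^-26 kg·m/s

The uncertainty principle implies that measuring position disturbs momentum:
ΔxΔp ≥ ℏ/2

When we measure position with precision Δx, we necessarily introduce a momentum uncertainty:
Δp ≥ ℏ/(2Δx)
Δp_min = (1.055e-34 J·s) / (2 × 6.000e-10 m)
Δp_min = 8.788e-26 kg·m/s

The more precisely we measure position, the greater the momentum disturbance.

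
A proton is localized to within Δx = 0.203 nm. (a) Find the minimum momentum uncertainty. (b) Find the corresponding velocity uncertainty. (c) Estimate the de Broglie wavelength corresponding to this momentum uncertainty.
(a) Δp_min = 2.597 × 10^-25 kg·m/s
(b) Δv_min = 155.293 m/s
(c) λ_dB = 2.551 nm

Step-by-step:

(a) From the uncertainty principle:
Δp_min = ℏ/(2Δx) = (1.055e-34 J·s)/(2 × 2.030e-10 m) = 2.597e-25 kg·m/s

(b) The velocity uncertainty:
Δv = Δp/m = (2.597e-25 kg·m/s)/(1.673e-27 kg) = 1.553e+02 m/s = 155.293 m/s

(c) The de Broglie wavelength for this momentum:
λ = h/p = (6.626e-34 J·s)/(2.597e-25 kg·m/s) = 2.551e-09 m = 2.551 nm

Note: The de Broglie wavelength is comparable to the localization size, as expected from wave-particle duality.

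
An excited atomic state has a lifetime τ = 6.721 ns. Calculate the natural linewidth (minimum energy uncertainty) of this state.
48.967 neV

Using the energy-time uncertainty principle:
ΔEΔt ≥ ℏ/2

The lifetime τ represents the time uncertainty Δt.
The natural linewidth (minimum energy uncertainty) is:

ΔE = ℏ/(2τ)
ΔE = (1.055e-34 J·s) / (2 × 6.721e-09 s)
ΔE = 7.845e-27 J = 48.967 neV

This natural linewidth limits the precision of spectroscopic measurements.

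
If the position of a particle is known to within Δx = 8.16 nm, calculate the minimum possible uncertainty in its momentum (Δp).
6.462 × 10^-27 kg·m/s

Using the Heisenberg uncertainty principle:
ΔxΔp ≥ ℏ/2

The minimum uncertainty in momentum is:
Δp_min = ℏ/(2Δx)
Δp_min = (1.055e-34 J·s) / (2 × 8.160e-09 m)
Δp_min = 6.462e-27 kg·m/s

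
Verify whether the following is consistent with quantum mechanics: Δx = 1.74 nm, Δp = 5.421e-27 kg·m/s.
No, it violates the uncertainty principle (impossible measurement).

Calculate the product ΔxΔp:
ΔxΔp = (1.740e-09 m) × (5.421e-27 kg·m/s)
ΔxΔp = 9.433e-36 J·s

Compare to the minimum allowed value ℏ/2:
ℏ/2 = 5.273e-35 J·s

Since ΔxΔp = 9.433e-36 J·s < 5.273e-35 J·s = ℏ/2,
the measurement violates the uncertainty principle.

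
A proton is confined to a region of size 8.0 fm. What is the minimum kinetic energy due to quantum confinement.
81.054 keV

Using the uncertainty principle:

1. Position uncertainty: Δx ≈ 8.000e-15 m
2. Minimum momentum uncertainty: Δp = ℏ/(2Δx) = 6.591e-21 kg·m/s
3. Minimum kinetic energy:
   KE = (Δp)²/(2m) = (6.591e-21)²/(2 × 1.673e-27 kg)
   KE = 1.299e-14 J = 81.054 keV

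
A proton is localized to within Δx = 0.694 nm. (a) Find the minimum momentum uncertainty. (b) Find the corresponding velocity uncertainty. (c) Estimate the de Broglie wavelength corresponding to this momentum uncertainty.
(a) Δp_min = 7.598 × 10^-26 kg·m/s
(b) Δv_min = 45.424 m/s
(c) λ_dB = 8.721 nm

Step-by-step:

(a) From the uncertainty principle:
Δp_min = ℏ/(2Δx) = (1.055e-34 J·s)/(2 × 6.940e-10 m) = 7.598e-26 kg·m/s

(b) The velocity uncertainty:
Δv = Δp/m = (7.598e-26 kg·m/s)/(1.673e-27 kg) = 4.542e+01 m/s = 45.424 m/s

(c) The de Broglie wavelength for this momentum:
λ = h/p = (6.626e-34 J·s)/(7.598e-26 kg·m/s) = 8.721e-09 m = 8.721 nm

Note: The de Broglie wavelength is comparable to the localization size, as expected from wave-particle duality.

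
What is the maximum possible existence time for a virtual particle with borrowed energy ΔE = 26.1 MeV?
12.609 ys

Using the energy-time uncertainty principle:
ΔEΔt ≥ ℏ/2

For a virtual particle borrowing energy ΔE, the maximum lifetime is:
Δt_max = ℏ/(2ΔE)

Converting energy:
ΔE = 26.1 MeV = 4.182e-12 J

Δt_max = (1.055e-34 J·s) / (2 × 4.182e-12 J)
Δt_max = 1.261e-23 s = 12.609 ys

Virtual particles with higher borrowed energy exist for shorter times.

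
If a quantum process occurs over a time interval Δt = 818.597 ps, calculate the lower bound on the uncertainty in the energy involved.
402.037 neV

Using the energy-time uncertainty principle:
ΔEΔt ≥ ℏ/2

The minimum uncertainty in energy is:
ΔE_min = ℏ/(2Δt)
ΔE_min = (1.055e-34 J·s) / (2 × 8.186e-10 s)
ΔE_min = 6.441e-26 J = 402.037 neV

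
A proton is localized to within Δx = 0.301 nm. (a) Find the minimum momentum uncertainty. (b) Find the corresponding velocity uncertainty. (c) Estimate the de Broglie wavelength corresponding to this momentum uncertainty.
(a) Δp_min = 1.752 × 10^-25 kg·m/s
(b) Δv_min = 104.733 m/s
(c) λ_dB = 3.782 nm

Step-by-step:

(a) From the uncertainty principle:
Δp_min = ℏ/(2Δx) = (1.055e-34 J·s)/(2 × 3.010e-10 m) = 1.752e-25 kg·m/s

(b) The velocity uncertainty:
Δv = Δp/m = (1.752e-25 kg·m/s)/(1.673e-27 kg) = 1.047e+02 m/s = 104.733 m/s

(c) The de Broglie wavelength for this momentum:
λ = h/p = (6.626e-34 J·s)/(1.752e-25 kg·m/s) = 3.782e-09 m = 3.782 nm

Note: The de Broglie wavelength is comparable to the localization size, as expected from wave-particle duality.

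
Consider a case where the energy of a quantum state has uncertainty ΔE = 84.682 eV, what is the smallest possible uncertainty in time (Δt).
3.886 as

Using the energy-time uncertainty principle:
ΔEΔt ≥ ℏ/2

The minimum uncertainty in time is:
Δt_min = ℏ/(2ΔE)
Δt_min = (1.055e-34 J·s) / (2 × 1.357e-17 J)
Δt_min = 3.886e-18 s = 3.886 as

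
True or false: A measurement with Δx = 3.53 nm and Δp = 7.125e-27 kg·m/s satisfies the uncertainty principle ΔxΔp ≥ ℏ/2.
No, it violates the uncertainty principle (impossible measurement).

Calculate the product ΔxΔp:
ΔxΔp = (3.530e-09 m) × (7.125e-27 kg·m/s)
ΔxΔp = 2.515e-35 J·s

Compare to the minimum allowed value ℏ/2:
ℏ/2 = 5.273e-35 J·s

Since ΔxΔp = 2.515e-35 J·s < 5.273e-35 J·s = ℏ/2,
the measurement violates the uncertainty principle.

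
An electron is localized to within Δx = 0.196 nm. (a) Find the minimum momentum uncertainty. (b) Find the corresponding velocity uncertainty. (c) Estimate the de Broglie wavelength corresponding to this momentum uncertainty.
(a) Δp_min = 2.690 × 10^-25 kg·m/s
(b) Δv_min = 295.326 km/s
(c) λ_dB = 2.463 nm

Step-by-step:

(a) From the uncertainty principle:
Δp_min = ℏ/(2Δx) = (1.055e-34 J·s)/(2 × 1.960e-10 m) = 2.690e-25 kg·m/s

(b) The velocity uncertainty:
Δv = Δp/m = (2.690e-25 kg·m/s)/(9.109e-31 kg) = 2.953e+05 m/s = 295.326 km/s

(c) The de Broglie wavelength for this momentum:
λ = h/p = (6.626e-34 J·s)/(2.690e-25 kg·m/s) = 2.463e-09 m = 2.463 nm

Note: The de Broglie wavelength is comparable to the localization size, as expected from wave-particle duality.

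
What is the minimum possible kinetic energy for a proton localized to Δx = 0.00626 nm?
132.375 meV

Localizing a particle requires giving it sufficient momentum uncertainty:

1. From uncertainty principle: Δp ≥ ℏ/(2Δx)
   Δp_min = (1.055e-34 J·s) / (2 × 6.260e-12 m)
   Δp_min = 8.423e-24 kg·m/s

2. This momentum uncertainty corresponds to kinetic energy:
   KE ≈ (Δp)²/(2m) = (8.423e-24)²/(2 × 1.673e-27 kg)
   KE = 2.121e-20 J = 132.375 meV

Tighter localization requires more energy.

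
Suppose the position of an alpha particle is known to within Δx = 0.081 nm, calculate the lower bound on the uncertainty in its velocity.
97.969 m/s

Using the Heisenberg uncertainty principle and Δp = mΔv:
ΔxΔp ≥ ℏ/2
Δx(mΔv) ≥ ℏ/2

The minimum uncertainty in velocity is:
Δv_min = ℏ/(2mΔx)
Δv_min = (1.055e-34 J·s) / (2 × 6.645e-27 kg × 8.100e-11 m)
Δv_min = 9.797e+01 m/s = 97.969 m/s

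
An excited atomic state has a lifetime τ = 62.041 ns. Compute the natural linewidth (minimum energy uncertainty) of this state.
5.305 neV

Using the energy-time uncertainty principle:
ΔEΔt ≥ ℏ/2

The lifetime τ represents the time uncertainty Δt.
The natural linewidth (minimum energy uncertainty) is:

ΔE = ℏ/(2τ)
ΔE = (1.055e-34 J·s) / (2 × 6.204e-08 s)
ΔE = 8.499e-28 J = 5.305 neV

This natural linewidth limits the precision of spectroscopic measurements.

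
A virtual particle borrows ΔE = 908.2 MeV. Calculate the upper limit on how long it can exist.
3.624 × 10^-25 s

Using the energy-time uncertainty principle:
ΔEΔt ≥ ℏ/2

For a virtual particle borrowing energy ΔE, the maximum lifetime is:
Δt_max = ℏ/(2ΔE)

Converting energy:
ΔE = 908.2 MeV = 1.455e-10 J

Δt_max = (1.055e-34 J·s) / (2 × 1.455e-10 J)
Δt_max = 3.624e-25 s = 3.624 × 10^-25 s

Virtual particles with higher borrowed energy exist for shorter times.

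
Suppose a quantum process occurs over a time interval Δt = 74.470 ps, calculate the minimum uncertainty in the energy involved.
4.419 μeV

Using the energy-time uncertainty principle:
ΔEΔt ≥ ℏ/2

The minimum uncertainty in energy is:
ΔE_min = ℏ/(2Δt)
ΔE_min = (1.055e-34 J·s) / (2 × 7.447e-11 s)
ΔE_min = 7.081e-25 J = 4.419 μeV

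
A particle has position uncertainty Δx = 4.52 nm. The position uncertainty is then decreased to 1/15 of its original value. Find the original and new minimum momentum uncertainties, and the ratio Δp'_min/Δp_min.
Original Δp_min = 1.167 × 10^-26 kg·m/s; new Δp'_min = 1.750 × 10^-25 kg·m/s; ratio Δp'_min/Δp_min = 15.

From the uncertainty principle ΔxΔp ≥ ℏ/2, the minimum momentum uncertainty is Δp_min = ℏ/(2Δx).

Original (Δx = 4.52 nm = 4.520e-09 m):
Δp_min = (1.055e-34 J·s)/(2 × 4.520e-09 m) = 1.167e-26 kg·m/s

When Δx → (1/15)Δx:
Δp'_min = ℏ/(2 × (1/15)Δx) = 15 × ℏ/(2Δx) = 15 × Δp_min
Δp'_min = 15 × 1.167e-26 kg·m/s = 1.750e-25 kg·m/s

Since Δp_min ∝ 1/Δx, when Δx is decreased to 1/15 of its original value, Δp_min increases to 15 times its original value.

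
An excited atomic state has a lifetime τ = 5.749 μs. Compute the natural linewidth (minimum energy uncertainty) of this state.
57.246 peV

Using the energy-time uncertainty principle:
ΔEΔt ≥ ℏ/2

The lifetime τ represents the time uncertainty Δt.
The natural linewidth (minimum energy uncertainty) is:

ΔE = ℏ/(2τ)
ΔE = (1.055e-34 J·s) / (2 × 5.749e-06 s)
ΔE = 9.172e-30 J = 57.246 peV

This natural linewidth limits the precision of spectroscopic measurements.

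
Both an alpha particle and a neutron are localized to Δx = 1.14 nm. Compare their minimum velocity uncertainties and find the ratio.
The neutron has the larger minimum velocity uncertainty, by a ratio of 4.0.

For both particles, Δp_min = ℏ/(2Δx) = 4.625e-26 kg·m/s (same for both).

The velocity uncertainty is Δv = Δp/m:
- alpha particle: Δv = 4.625e-26 / 6.645e-27 = 6.961e+00 m/s = 6.961 m/s
- neutron: Δv = 4.625e-26 / 1.675e-27 = 2.762e+01 m/s = 27.615 m/s

Ratio: 2.762e+01 / 6.961e+00 = 4.0

The lighter particle has larger velocity uncertainty because Δv ∝ 1/m.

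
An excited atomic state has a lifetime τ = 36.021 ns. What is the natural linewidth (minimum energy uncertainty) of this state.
9.137 neV

Using the energy-time uncertainty principle:
ΔEΔt ≥ ℏ/2

The lifetime τ represents the time uncertainty Δt.
The natural linewidth (minimum energy uncertainty) is:

ΔE = ℏ/(2τ)
ΔE = (1.055e-34 J·s) / (2 × 3.602e-08 s)
ΔE = 1.464e-27 J = 9.137 neV

This natural linewidth limits the precision of spectroscopic measurements.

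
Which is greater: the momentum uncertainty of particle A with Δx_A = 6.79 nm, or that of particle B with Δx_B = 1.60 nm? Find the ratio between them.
Particle B has the larger minimum momentum uncertainty, by a factor of 4.24.

For each particle, the minimum momentum uncertainty is Δp_min = ℏ/(2Δx):

Particle A: Δp_A = ℏ/(2×6.790e-09 m) = 7.766e-27 kg·m/s
Particle B: Δp_B = ℏ/(2×1.600e-09 m) = 3.296e-26 kg·m/s

Ratio: Δp_B/Δp_A = 4.24

Since Δp_min ∝ 1/Δx, the particle with smaller position uncertainty (B) has larger momentum uncertainty.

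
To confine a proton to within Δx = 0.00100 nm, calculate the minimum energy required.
5.187 eV

Localizing a particle requires giving it sufficient momentum uncertainty:

1. From uncertainty principle: Δp ≥ ℏ/(2Δx)
   Δp_min = (1.055e-34 J·s) / (2 × 1.000e-12 m)
   Δp_min = 5.273e-23 kg·m/s

2. This momentum uncertainty corresponds to kinetic energy:
   KE ≈ (Δp)²/(2m) = (5.273e-23)²/(2 × 1.673e-27 kg)
   KE = 8.311e-19 J = 5.187 eV

Tighter localization requires more energy.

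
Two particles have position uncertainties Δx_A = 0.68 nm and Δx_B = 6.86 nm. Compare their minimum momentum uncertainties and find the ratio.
Particle A has the larger minimum momentum uncertainty, by a factor of 10.09.

For each particle, the minimum momentum uncertainty is Δp_min = ℏ/(2Δx):

Particle A: Δp_A = ℏ/(2×6.800e-10 m) = 7.754e-26 kg·m/s
Particle B: Δp_B = ℏ/(2×6.860e-09 m) = 7.686e-27 kg·m/s

Ratio: Δp_A/Δp_B = 10.09

Since Δp_min ∝ 1/Δx, the particle with smaller position uncertainty (A) has larger momentum uncertainty.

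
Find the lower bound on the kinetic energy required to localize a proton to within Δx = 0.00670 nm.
115.559 meV

Localizing a particle requires giving it sufficient momentum uncertainty:

1. From uncertainty principle: Δp ≥ ℏ/(2Δx)
   Δp_min = (1.055e-34 J·s) / (2 × 6.700e-12 m)
   Δp_min = 7.870e-24 kg·m/s

2. This momentum uncertainty corresponds to kinetic energy:
   KE ≈ (Δp)²/(2m) = (7.870e-24)²/(2 × 1.673e-27 kg)
   KE = 1.851e-20 J = 115.559 meV

Tighter localization requires more energy.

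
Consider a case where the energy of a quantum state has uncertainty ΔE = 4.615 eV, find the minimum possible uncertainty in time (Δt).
71.312 as

Using the energy-time uncertainty principle:
ΔEΔt ≥ ℏ/2

The minimum uncertainty in time is:
Δt_min = ℏ/(2ΔE)
Δt_min = (1.055e-34 J·s) / (2 × 7.394e-19 J)
Δt_min = 7.131e-17 s = 71.312 as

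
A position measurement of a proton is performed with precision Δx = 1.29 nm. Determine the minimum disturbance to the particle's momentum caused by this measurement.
4.087 × 10^-26 kg·m/s

The uncertainty principle implies that measuring position disturbs momentum:
ΔxΔp ≥ ℏ/2

When we measure position with precision Δx, we necessarily introduce a momentum uncertainty:
Δp ≥ ℏ/(2Δx)
Δp_min = (1.055e-34 J·s) / (2 × 1.290e-09 m)
Δp_min = 4.087e-26 kg·m/s

The more precisely we measure position, the greater the momentum disturbance.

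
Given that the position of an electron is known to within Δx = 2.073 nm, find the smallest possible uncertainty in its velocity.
27.923 km/s

Using the Heisenberg uncertainty principle and Δp = mΔv:
ΔxΔp ≥ ℏ/2
Δx(mΔv) ≥ ℏ/2

The minimum uncertainty in velocity is:
Δv_min = ℏ/(2mΔx)
Δv_min = (1.055e-34 J·s) / (2 × 9.109e-31 kg × 2.073e-09 m)
Δv_min = 2.792e+04 m/s = 27.923 km/s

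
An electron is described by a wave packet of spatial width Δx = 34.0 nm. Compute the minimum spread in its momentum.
1.551 × 10^-27 kg·m/s

For a wave packet, the spatial width Δx and momentum spread Δp are related by the uncertainty principle:
ΔxΔp ≥ ℏ/2

The minimum momentum spread is:
Δp_min = ℏ/(2Δx)
Δp_min = (1.055e-34 J·s) / (2 × 3.400e-08 m)
Δp_min = 1.551e-27 kg·m/s

A wave packet cannot have both a well-defined position and well-defined momentum.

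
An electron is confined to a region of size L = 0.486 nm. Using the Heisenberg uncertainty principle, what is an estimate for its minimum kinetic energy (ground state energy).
40.326 meV

Using the uncertainty principle to estimate ground state energy:

1. The position uncertainty is approximately the confinement size:
   Δx ≈ L = 4.860e-10 m

2. From ΔxΔp ≥ ℏ/2, the minimum momentum uncertainty is:
   Δp ≈ ℏ/(2L) = 1.085e-25 kg·m/s

3. The kinetic energy is approximately:
   KE ≈ (Δp)²/(2m) = (1.085e-25)²/(2 × 9.109e-31 kg)
   KE ≈ 6.461e-21 J = 40.326 meV

This is an order-of-magnitude estimate of the ground state energy.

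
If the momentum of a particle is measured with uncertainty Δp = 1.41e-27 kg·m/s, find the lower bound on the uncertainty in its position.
37.396 nm

Using the Heisenberg uncertainty principle:
ΔxΔp ≥ ℏ/2

The minimum uncertainty in position is:
Δx_min = ℏ/(2Δp)
Δx_min = (1.055e-34 J·s) / (2 × 1.410e-27 kg·m/s)
Δx_min = 3.740e-08 m = 37.396 nm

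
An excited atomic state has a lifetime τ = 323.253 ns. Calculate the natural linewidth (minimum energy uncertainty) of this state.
1.018 neV

Using the energy-time uncertainty principle:
ΔEΔt ≥ ℏ/2

The lifetime τ represents the time uncertainty Δt.
The natural linewidth (minimum energy uncertainty) is:

ΔE = ℏ/(2τ)
ΔE = (1.055e-34 J·s) / (2 × 3.233e-07 s)
ΔE = 1.631e-28 J = 1.018 neV

This natural linewidth limits the precision of spectroscopic measurements.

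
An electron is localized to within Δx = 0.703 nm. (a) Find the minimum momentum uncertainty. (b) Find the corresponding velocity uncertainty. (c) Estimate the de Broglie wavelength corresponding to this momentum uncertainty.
(a) Δp_min = 7.501 × 10^-26 kg·m/s
(b) Δv_min = 82.338 km/s
(c) λ_dB = 8.834 nm

Step-by-step:

(a) From the uncertainty principle:
Δp_min = ℏ/(2Δx) = (1.055e-34 J·s)/(2 × 7.030e-10 m) = 7.501e-26 kg·m/s

(b) The velocity uncertainty:
Δv = Δp/m = (7.501e-26 kg·m/s)/(9.109e-31 kg) = 8.234e+04 m/s = 82.338 km/s

(c) The de Broglie wavelength for this momentum:
λ = h/p = (6.626e-34 J·s)/(7.501e-26 kg·m/s) = 8.834e-09 m = 8.834 nm

Note: The de Broglie wavelength is comparable to the localization size, as expected from wave-particle duality.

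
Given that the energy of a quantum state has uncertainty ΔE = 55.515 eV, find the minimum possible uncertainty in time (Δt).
5.928 as

Using the energy-time uncertainty principle:
ΔEΔt ≥ ℏ/2

The minimum uncertainty in time is:
Δt_min = ℏ/(2ΔE)
Δt_min = (1.055e-34 J·s) / (2 × 8.894e-18 J)
Δt_min = 5.928e-18 s = 5.928 as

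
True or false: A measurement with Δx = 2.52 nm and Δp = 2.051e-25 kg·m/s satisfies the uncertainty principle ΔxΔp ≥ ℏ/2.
Yes, it satisfies the uncertainty principle.

Calculate the product ΔxΔp:
ΔxΔp = (2.520e-09 m) × (2.051e-25 kg·m/s)
ΔxΔp = 5.169e-34 J·s

Compare to the minimum allowed value ℏ/2:
ℏ/2 = 5.273e-35 J·s

Since ΔxΔp = 5.169e-34 J·s ≥ 5.273e-35 J·s = ℏ/2,
the measurement satisfies the uncertainty principle.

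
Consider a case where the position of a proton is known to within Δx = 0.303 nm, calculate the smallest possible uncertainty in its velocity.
104.041 m/s

Using the Heisenberg uncertainty principle and Δp = mΔv:
ΔxΔp ≥ ℏ/2
Δx(mΔv) ≥ ℏ/2

The minimum uncertainty in velocity is:
Δv_min = ℏ/(2mΔx)
Δv_min = (1.055e-34 J·s) / (2 × 1.673e-27 kg × 3.030e-10 m)
Δv_min = 1.040e+02 m/s = 104.041 m/s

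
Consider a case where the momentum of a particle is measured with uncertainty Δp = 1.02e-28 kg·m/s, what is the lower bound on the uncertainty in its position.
516.947 nm

Using the Heisenberg uncertainty principle:
ΔxΔp ≥ ℏ/2

The minimum uncertainty in position is:
Δx_min = ℏ/(2Δp)
Δx_min = (1.055e-34 J·s) / (2 × 1.020e-28 kg·m/s)
Δx_min = 5.169e-07 m = 516.947 nm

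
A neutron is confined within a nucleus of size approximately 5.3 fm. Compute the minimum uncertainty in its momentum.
9.949 × 10^-21 kg·m/s

Using the Heisenberg uncertainty principle:
ΔxΔp ≥ ℏ/2

With Δx ≈ L = 5.300e-15 m (the confinement size):
Δp_min = ℏ/(2Δx)
Δp_min = (1.055e-34 J·s) / (2 × 5.300e-15 m)
Δp_min = 9.949e-21 kg·m/s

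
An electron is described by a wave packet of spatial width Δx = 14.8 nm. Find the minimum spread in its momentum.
3.563 × 10^-27 kg·m/s

For a wave packet, the spatial width Δx and momentum spread Δp are related by the uncertainty principle:
ΔxΔp ≥ ℏ/2

The minimum momentum spread is:
Δp_min = ℏ/(2Δx)
Δp_min = (1.055e-34 J·s) / (2 × 1.480e-08 m)
Δp_min = 3.563e-27 kg·m/s

A wave packet cannot have both a well-defined position and well-defined momentum.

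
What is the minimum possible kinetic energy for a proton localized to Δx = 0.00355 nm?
411.621 meV

Localizing a particle requires giving it sufficient momentum uncertainty:

1. From uncertainty principle: Δp ≥ ℏ/(2Δx)
   Δp_min = (1.055e-34 J·s) / (2 × 3.550e-12 m)
   Δp_min = 1.485e-23 kg·m/s

2. This momentum uncertainty corresponds to kinetic energy:
   KE ≈ (Δp)²/(2m) = (1.485e-23)²/(2 × 1.673e-27 kg)
   KE = 6.595e-20 J = 411.621 meV

Tighter localization requires more energy.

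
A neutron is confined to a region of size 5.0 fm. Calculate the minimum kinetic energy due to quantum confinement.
207.212 keV

Using the uncertainty principle:

1. Position uncertainty: Δx ≈ 5.000e-15 m
2. Minimum momentum uncertainty: Δp = ℏ/(2Δx) = 1.055e-20 kg·m/s
3. Minimum kinetic energy:
   KE = (Δp)²/(2m) = (1.055e-20)²/(2 × 1.675e-27 kg)
   KE = 3.320e-14 J = 207.212 keV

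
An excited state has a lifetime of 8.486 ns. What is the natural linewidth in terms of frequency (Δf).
9.378 MHz

Using the energy-time uncertainty principle and E = hf:
ΔEΔt ≥ ℏ/2
hΔf·Δt ≥ ℏ/2

The minimum frequency uncertainty is:
Δf = ℏ/(2hτ) = 1/(4πτ)
Δf = 1/(4π × 8.486e-09 s)
Δf = 9.378e+06 Hz = 9.378 MHz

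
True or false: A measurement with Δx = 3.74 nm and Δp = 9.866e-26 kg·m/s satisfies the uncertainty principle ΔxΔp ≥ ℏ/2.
Yes, it satisfies the uncertainty principle.

Calculate the product ΔxΔp:
ΔxΔp = (3.740e-09 m) × (9.866e-26 kg·m/s)
ΔxΔp = 3.690e-34 J·s

Compare to the minimum allowed value ℏ/2:
ℏ/2 = 5.273e-35 J·s

Since ΔxΔp = 3.690e-34 J·s ≥ 5.273e-35 J·s = ℏ/2,
the measurement satisfies the uncertainty principle.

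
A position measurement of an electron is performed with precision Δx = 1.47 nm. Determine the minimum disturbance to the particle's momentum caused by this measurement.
3.587 × 10^-26 kg·m/s

The uncertainty principle implies that measuring position disturbs momentum:
ΔxΔp ≥ ℏ/2

When we measure position with precision Δx, we necessarily introduce a momentum uncertainty:
Δp ≥ ℏ/(2Δx)
Δp_min = (1.055e-34 J·s) / (2 × 1.470e-09 m)
Δp_min = 3.587e-26 kg·m/s

The more precisely we measure position, the greater the momentum disturbance.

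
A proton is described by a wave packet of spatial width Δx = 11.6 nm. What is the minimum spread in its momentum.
4.546 × 10^-27 kg·m/s

For a wave packet, the spatial width Δx and momentum spread Δp are related by the uncertainty principle:
ΔxΔp ≥ ℏ/2

The minimum momentum spread is:
Δp_min = ℏ/(2Δx)
Δp_min = (1.055e-34 J·s) / (2 × 1.160e-08 m)
Δp_min = 4.546e-27 kg·m/s

A wave packet cannot have both a well-defined position and well-defined momentum.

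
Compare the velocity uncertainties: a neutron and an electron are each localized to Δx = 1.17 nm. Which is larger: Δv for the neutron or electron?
The electron has the larger minimum velocity uncertainty, by a ratio of 1838.7.

For both particles, Δp_min = ℏ/(2Δx) = 4.507e-26 kg·m/s (same for both).

The velocity uncertainty is Δv = Δp/m:
- neutron: Δv = 4.507e-26 / 1.675e-27 = 2.691e+01 m/s = 26.907 m/s
- electron: Δv = 4.507e-26 / 9.109e-31 = 4.947e+04 m/s = 49.473 km/s

Ratio: 4.947e+04 / 2.691e+01 = 1838.7

The lighter particle has larger velocity uncertainty because Δv ∝ 1/m.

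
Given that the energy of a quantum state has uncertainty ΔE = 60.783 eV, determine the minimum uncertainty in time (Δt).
5.414 as

Using the energy-time uncertainty principle:
ΔEΔt ≥ ℏ/2

The minimum uncertainty in time is:
Δt_min = ℏ/(2ΔE)
Δt_min = (1.055e-34 J·s) / (2 × 9.739e-18 J)
Δt_min = 5.414e-18 s = 5.414 as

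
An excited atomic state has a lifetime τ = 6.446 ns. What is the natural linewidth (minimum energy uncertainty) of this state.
51.056 neV

Using the energy-time uncertainty principle:
ΔEΔt ≥ ℏ/2

The lifetime τ represents the time uncertainty Δt.
The natural linewidth (minimum energy uncertainty) is:

ΔE = ℏ/(2τ)
ΔE = (1.055e-34 J·s) / (2 × 6.446e-09 s)
ΔE = 8.180e-27 J = 51.056 neV

This natural linewidth limits the precision of spectroscopic measurements.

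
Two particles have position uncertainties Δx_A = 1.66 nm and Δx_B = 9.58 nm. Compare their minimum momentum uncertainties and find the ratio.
Particle A has the larger minimum momentum uncertainty, by a factor of 5.77.

For each particle, the minimum momentum uncertainty is Δp_min = ℏ/(2Δx):

Particle A: Δp_A = ℏ/(2×1.660e-09 m) = 3.176e-26 kg·m/s
Particle B: Δp_B = ℏ/(2×9.580e-09 m) = 5.504e-27 kg·m/s

Ratio: Δp_A/Δp_B = 5.77

Since Δp_min ∝ 1/Δx, the particle with smaller position uncertainty (A) has larger momentum uncertainty.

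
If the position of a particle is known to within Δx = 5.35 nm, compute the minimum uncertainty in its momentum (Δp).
9.856 × 10^-27 kg·m/s

Using the Heisenberg uncertainty principle:
ΔxΔp ≥ ℏ/2

The minimum uncertainty in momentum is:
Δp_min = ℏ/(2Δx)
Δp_min = (1.055e-34 J·s) / (2 × 5.350e-09 m)
Δp_min = 9.856e-27 kg·m/s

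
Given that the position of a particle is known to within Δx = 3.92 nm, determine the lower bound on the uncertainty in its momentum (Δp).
1.345 × 10^-26 kg·m/s

Using the Heisenberg uncertainty principle:
ΔxΔp ≥ ℏ/2

The minimum uncertainty in momentum is:
Δp_min = ℏ/(2Δx)
Δp_min = (1.055e-34 J·s) / (2 × 3.920e-09 m)
Δp_min = 1.345e-26 kg·m/s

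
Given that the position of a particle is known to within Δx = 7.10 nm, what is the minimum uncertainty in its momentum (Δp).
7.427 × 10^-27 kg·m/s

Using the Heisenberg uncertainty principle:
ΔxΔp ≥ ℏ/2

The minimum uncertainty in momentum is:
Δp_min = ℏ/(2Δx)
Δp_min = (1.055e-34 J·s) / (2 × 7.100e-09 m)
Δp_min = 7.427e-27 kg·m/s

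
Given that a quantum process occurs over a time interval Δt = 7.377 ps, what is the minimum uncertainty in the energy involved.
44.612 μeV

Using the energy-time uncertainty principle:
ΔEΔt ≥ ℏ/2

The minimum uncertainty in energy is:
ΔE_min = ℏ/(2Δt)
ΔE_min = (1.055e-34 J·s) / (2 × 7.377e-12 s)
ΔE_min = 7.148e-24 J = 44.612 μeV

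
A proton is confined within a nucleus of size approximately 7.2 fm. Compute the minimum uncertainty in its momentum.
7.323 × 10^-21 kg·m/s

Using the Heisenberg uncertainty principle:
ΔxΔp ≥ ℏ/2

With Δx ≈ L = 7.200e-15 m (the confinement size):
Δp_min = ℏ/(2Δx)
Δp_min = (1.055e-34 J·s) / (2 × 7.200e-15 m)
Δp_min = 7.323e-21 kg·m/s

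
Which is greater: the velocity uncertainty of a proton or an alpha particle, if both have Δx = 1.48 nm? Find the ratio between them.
The proton has the larger minimum velocity uncertainty, by a ratio of 4.0.

For both particles, Δp_min = ℏ/(2Δx) = 3.563e-26 kg·m/s (same for both).

The velocity uncertainty is Δv = Δp/m:
- proton: Δv = 3.563e-26 / 1.673e-27 = 2.130e+01 m/s = 21.300 m/s
- alpha particle: Δv = 3.563e-26 / 6.645e-27 = 5.362e+00 m/s = 5.362 m/s

Ratio: 2.130e+01 / 5.362e+00 = 4.0

The lighter particle has larger velocity uncertainty because Δv ∝ 1/m.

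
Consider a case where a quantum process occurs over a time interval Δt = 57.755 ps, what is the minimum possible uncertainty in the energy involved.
5.698 μeV

Using the energy-time uncertainty principle:
ΔEΔt ≥ ℏ/2

The minimum uncertainty in energy is:
ΔE_min = ℏ/(2Δt)
ΔE_min = (1.055e-34 J·s) / (2 × 5.776e-11 s)
ΔE_min = 9.130e-25 J = 5.698 μeV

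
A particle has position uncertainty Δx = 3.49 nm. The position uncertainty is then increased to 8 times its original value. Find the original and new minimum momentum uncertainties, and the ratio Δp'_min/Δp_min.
Original Δp_min = 1.511 × 10^-26 kg·m/s; new Δp'_min = 1.889 × 10^-27 kg·m/s; ratio Δp'_min/Δp_min = 1/8.

From the uncertainty principle ΔxΔp ≥ ℏ/2, the minimum momentum uncertainty is Δp_min = ℏ/(2Δx).

Original (Δx = 3.49 nm = 3.490e-09 m):
Δp_min = (1.055e-34 J·s)/(2 × 3.490e-09 m) = 1.511e-26 kg·m/s

When Δx → 8Δx:
Δp'_min = ℏ/(2 × 8Δx) = (1/8) × ℏ/(2Δx) = (1/8) × Δp_min
Δp'_min = 1/8 × 1.511e-26 kg·m/s = 1.889e-27 kg·m/s

Since Δp_min ∝ 1/Δx, when Δx is increased to 8 times its original value, Δp_min decreases to 1/8 of its original value.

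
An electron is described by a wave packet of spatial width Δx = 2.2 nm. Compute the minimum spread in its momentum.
2.397 × 10^-26 kg·m/s

For a wave packet, the spatial width Δx and momentum spread Δp are related by the uncertainty principle:
ΔxΔp ≥ ℏ/2

The minimum momentum spread is:
Δp_min = ℏ/(2Δx)
Δp_min = (1.055e-34 J·s) / (2 × 2.200e-09 m)
Δp_min = 2.397e-26 kg·m/s

A wave packet cannot have both a well-defined position and well-defined momentum.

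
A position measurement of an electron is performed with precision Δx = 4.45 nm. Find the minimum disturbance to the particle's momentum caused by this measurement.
1.185 × 10^-26 kg·m/s

The uncertainty principle implies that measuring position disturbs momentum:
ΔxΔp ≥ ℏ/2

When we measure position with precision Δx, we necessarily introduce a momentum uncertainty:
Δp ≥ ℏ/(2Δx)
Δp_min = (1.055e-34 J·s) / (2 × 4.450e-09 m)
Δp_min = 1.185e-26 kg·m/s

The more precisely we measure position, the greater the momentum disturbance.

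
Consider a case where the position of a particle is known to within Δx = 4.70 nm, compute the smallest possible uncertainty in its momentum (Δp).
1.122 × 10^-26 kg·m/s

Using the Heisenberg uncertainty principle:
ΔxΔp ≥ ℏ/2

The minimum uncertainty in momentum is:
Δp_min = ℏ/(2Δx)
Δp_min = (1.055e-34 J·s) / (2 × 4.700e-09 m)
Δp_min = 1.122e-26 kg·m/s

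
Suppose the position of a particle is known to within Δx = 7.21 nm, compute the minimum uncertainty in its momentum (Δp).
7.313 × 10^-27 kg·m/s

Using the Heisenberg uncertainty principle:
ΔxΔp ≥ ℏ/2

The minimum uncertainty in momentum is:
Δp_min = ℏ/(2Δx)
Δp_min = (1.055e-34 J·s) / (2 × 7.210e-09 m)
Δp_min = 7.313e-27 kg·m/s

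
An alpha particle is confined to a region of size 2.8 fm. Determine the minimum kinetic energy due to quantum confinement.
166.557 keV

Using the uncertainty principle:

1. Position uncertainty: Δx ≈ 2.800e-15 m
2. Minimum momentum uncertainty: Δp = ℏ/(2Δx) = 1.883e-20 kg·m/s
3. Minimum kinetic energy:
   KE = (Δp)²/(2m) = (1.883e-20)²/(2 × 6.645e-27 kg)
   KE = 2.669e-14 J = 166.557 keV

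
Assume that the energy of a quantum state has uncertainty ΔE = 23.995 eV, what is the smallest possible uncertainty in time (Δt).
13.716 as

Using the energy-time uncertainty principle:
ΔEΔt ≥ ℏ/2

The minimum uncertainty in time is:
Δt_min = ℏ/(2ΔE)
Δt_min = (1.055e-34 J·s) / (2 × 3.844e-18 J)
Δt_min = 1.372e-17 s = 13.716 as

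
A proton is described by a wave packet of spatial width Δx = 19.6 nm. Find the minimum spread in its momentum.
2.690 × 10^-27 kg·m/s

For a wave packet, the spatial width Δx and momentum spread Δp are related by the uncertainty principle:
ΔxΔp ≥ ℏ/2

The minimum momentum spread is:
Δp_min = ℏ/(2Δx)
Δp_min = (1.055e-34 J·s) / (2 × 1.960e-08 m)
Δp_min = 2.690e-27 kg·m/s

A wave packet cannot have both a well-defined position and well-defined momentum.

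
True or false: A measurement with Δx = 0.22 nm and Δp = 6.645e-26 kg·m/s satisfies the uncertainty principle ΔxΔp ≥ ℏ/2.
No, it violates the uncertainty principle (impossible measurement).

Calculate the product ΔxΔp:
ΔxΔp = (2.200e-10 m) × (6.645e-26 kg·m/s)
ΔxΔp = 1.462e-35 J·s

Compare to the minimum allowed value ℏ/2:
ℏ/2 = 5.273e-35 J·s

Since ΔxΔp = 1.462e-35 J·s < 5.273e-35 J·s = ℏ/2,
the measurement violates the uncertainty principle.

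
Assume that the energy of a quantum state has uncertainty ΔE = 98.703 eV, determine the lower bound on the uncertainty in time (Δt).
3.334 as

Using the energy-time uncertainty principle:
ΔEΔt ≥ ℏ/2

The minimum uncertainty in time is:
Δt_min = ℏ/(2ΔE)
Δt_min = (1.055e-34 J·s) / (2 × 1.581e-17 J)
Δt_min = 3.334e-18 s = 3.334 as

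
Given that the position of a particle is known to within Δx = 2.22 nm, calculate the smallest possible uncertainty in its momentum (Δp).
2.375 × 10^-26 kg·m/s

Using the Heisenberg uncertainty principle:
ΔxΔp ≥ ℏ/2

The minimum uncertainty in momentum is:
Δp_min = ℏ/(2Δx)
Δp_min = (1.055e-34 J·s) / (2 × 2.220e-09 m)
Δp_min = 2.375e-26 kg·m/s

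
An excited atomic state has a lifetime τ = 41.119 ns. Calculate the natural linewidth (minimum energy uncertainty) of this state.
8.004 neV

Using the energy-time uncertainty principle:
ΔEΔt ≥ ℏ/2

The lifetime τ represents the time uncertainty Δt.
The natural linewidth (minimum energy uncertainty) is:

ΔE = ℏ/(2τ)
ΔE = (1.055e-34 J·s) / (2 × 4.112e-08 s)
ΔE = 1.282e-27 J = 8.004 neV

This natural linewidth limits the precision of spectroscopic measurements.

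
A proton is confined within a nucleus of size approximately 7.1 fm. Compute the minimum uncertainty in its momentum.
7.427 × 10^-21 kg·m/s

Using the Heisenberg uncertainty principle:
ΔxΔp ≥ ℏ/2

With Δx ≈ L = 7.100e-15 m (the confinement size):
Δp_min = ℏ/(2Δx)
Δp_min = (1.055e-34 J·s) / (2 × 7.100e-15 m)
Δp_min = 7.427e-21 kg·m/s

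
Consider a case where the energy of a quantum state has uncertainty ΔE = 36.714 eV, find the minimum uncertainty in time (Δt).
8.964 as

Using the energy-time uncertainty principle:
ΔEΔt ≥ ℏ/2

The minimum uncertainty in time is:
Δt_min = ℏ/(2ΔE)
Δt_min = (1.055e-34 J·s) / (2 × 5.882e-18 J)
Δt_min = 8.964e-18 s = 8.964 as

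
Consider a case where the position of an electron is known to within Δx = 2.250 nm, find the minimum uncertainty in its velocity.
25.726 km/s

Using the Heisenberg uncertainty principle and Δp = mΔv:
ΔxΔp ≥ ℏ/2
Δx(mΔv) ≥ ℏ/2

The minimum uncertainty in velocity is:
Δv_min = ℏ/(2mΔx)
Δv_min = (1.055e-34 J·s) / (2 × 9.109e-31 kg × 2.250e-09 m)
Δv_min = 2.573e+04 m/s = 25.726 km/s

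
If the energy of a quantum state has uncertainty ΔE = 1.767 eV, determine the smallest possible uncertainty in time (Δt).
186.251 as

Using the energy-time uncertainty principle:
ΔEΔt ≥ ℏ/2

The minimum uncertainty in time is:
Δt_min = ℏ/(2ΔE)
Δt_min = (1.055e-34 J·s) / (2 × 2.831e-19 J)
Δt_min = 1.863e-16 s = 186.251 as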